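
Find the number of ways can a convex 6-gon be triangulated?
14

Reasoning: Using the Catalan number formula: C_n = C(2n, n) / (n+1)
C_4 = C(8, 4) / (4+1)
     = 70 / 5
     = 14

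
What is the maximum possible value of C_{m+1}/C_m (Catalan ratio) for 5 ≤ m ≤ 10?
7/2

Reasoning: C_{m+1}/C_m = 2(2m+1)/(m+2), which increases with m. Maximum at m = 10: 2·21/12 = 7/2.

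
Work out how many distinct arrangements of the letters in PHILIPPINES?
1,108,800

Reasoning: Word has 11 letters (P=3, H=1, I=3, L=1, N=1, E=1, S=1). Arrangements: 11!/Π(k!) = 1,108,800.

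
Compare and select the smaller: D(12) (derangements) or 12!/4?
12!/4
D(12) = (12-1)·[D(11) + D(10)] = 11·[14,684,570 + 1,334,961] = 176,214,841; 12!/4 = 479,001,600/4 = 119,750,400.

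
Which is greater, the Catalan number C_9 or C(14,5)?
C_9

Explanation: C_9 = C(18,9)/(9+1) = 48,620/10 = 4,862; C(14,5) = 2,002.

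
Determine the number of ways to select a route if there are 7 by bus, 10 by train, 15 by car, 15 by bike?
47

Reasoning: By the addition principle: 7 + 10 + 15 + 15 = 47.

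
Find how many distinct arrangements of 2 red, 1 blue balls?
3

Solution: Multinomial: 3!/(2! × 1!) = 3.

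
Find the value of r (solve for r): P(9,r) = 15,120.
P(9,r) = 9·8·…·(9−r+1), a product of r factors. Multiplying down from 9: 9 = 9; 9·8 = 72; 9·8·7 = 504; 9·8·7·6 = 3,024; 9·8·7·6·5 = 15,120 ✓ (5 factors). So r = 5.
Final answer: 5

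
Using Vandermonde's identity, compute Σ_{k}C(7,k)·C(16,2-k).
253

= C(7+16,2) = C(23,2) = 253.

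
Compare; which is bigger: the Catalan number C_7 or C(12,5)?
C(12,5)

Working:
C_7 = C(14,7)/(7+1) = 3,432/8 = 429; C(12,5) = 792.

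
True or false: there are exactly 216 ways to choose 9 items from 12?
False

C(12,9) = 220 ≠ 216.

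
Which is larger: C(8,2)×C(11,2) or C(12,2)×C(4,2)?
C(8,2)×C(11,2)

C(8,2)×C(11,2)=1,540, C(12,2)×C(4,2)=396.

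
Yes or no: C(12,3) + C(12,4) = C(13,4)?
Yes
Pascal's identity: LHS = 220 + 495 = 715; RHS = C(13,4) = 715. Both sides agree, so the statement holds.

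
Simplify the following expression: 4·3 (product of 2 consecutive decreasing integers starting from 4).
12

Explanation: This is P(4,2) = 4!/(2)! = 12.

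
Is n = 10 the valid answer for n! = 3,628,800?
Yes
10! = 10·9! = 10·362,880 = 3,628,800, which equals 3,628,800.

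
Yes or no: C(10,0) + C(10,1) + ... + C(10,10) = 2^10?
Yes

Solution: Binomial theorem with x = y = 1: Σ C(10,i) = (1+1)^10 = 2^10 = 1,024. The statement holds.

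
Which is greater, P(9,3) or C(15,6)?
C(15,6)

Reasoning: P(9,3)=504, C(15,6)=5,005.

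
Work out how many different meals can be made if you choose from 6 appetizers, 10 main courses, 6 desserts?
360

Working:
By the multiplication principle: 6 × 10 × 6 = 360.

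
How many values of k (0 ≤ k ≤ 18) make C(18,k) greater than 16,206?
7

Row 18 is unimodal and symmetric about k=18/2. C(18,5)=8,568 ≤ 16,206; C(18,6)=18,564 > 16,206; by symmetry C(18,k) > 16,206 for k = 6..12. That's 12 - 6 + 1 = 7 values.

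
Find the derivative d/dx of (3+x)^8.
8(3+x)^7

Using the power rule: d/dx (3+x)^8 = 8(3+x)^{7}.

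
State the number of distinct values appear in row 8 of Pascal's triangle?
5

Reasoning: Row 8 has entries C(8,0)..C(8,8); by symmetry C(8,k)=C(8,8-k), giving 5 distinct values.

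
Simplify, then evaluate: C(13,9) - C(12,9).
495

Working:
C(13,9) - C(12,9) = C(12,8) = 495.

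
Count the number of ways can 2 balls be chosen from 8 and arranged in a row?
P(8,2) = 8!/(8-2)! = 56.
Final answer: 56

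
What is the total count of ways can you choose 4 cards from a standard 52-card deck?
C(52,4) = 270,725.
Final answer: 270,725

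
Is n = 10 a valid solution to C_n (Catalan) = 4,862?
No

C_10 = C(20,10)/(10+1) = 184,756/11 = 16,796, which does not equal 4,862.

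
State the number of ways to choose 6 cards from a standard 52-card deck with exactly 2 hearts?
13 hearts and 39 non-hearts: C(13,2) × C(39,4) = 78 × 82251 = 6,415,578.
Final answer: 6,415,578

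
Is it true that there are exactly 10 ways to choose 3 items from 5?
C(5,3) = 10.

Answer: True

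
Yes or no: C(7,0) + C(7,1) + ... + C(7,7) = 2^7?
Yes

Reasoning: Binomial theorem with x = y = 1: Σ C(7,i) = (1+1)^7 = 2^7 = 128. The statement holds.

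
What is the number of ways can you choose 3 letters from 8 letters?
56

Explanation: C(8,3) = 8! / (3! × (8-3)!)
         = 8! / (3! × 5!)
         = 56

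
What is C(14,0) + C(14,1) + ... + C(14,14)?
16,384

Sum of binomial coefficients = 2^14 = 16,384.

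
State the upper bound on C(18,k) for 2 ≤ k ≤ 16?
C(18,k) is maximised at the centre of the row: C(18,9) = 48,620.

Answer: 48,620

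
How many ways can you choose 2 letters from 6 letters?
C(6,2) = 6! / (2! × (6-2)!)
         = 6! / (2! × 4!)
         = 15
Final answer: 15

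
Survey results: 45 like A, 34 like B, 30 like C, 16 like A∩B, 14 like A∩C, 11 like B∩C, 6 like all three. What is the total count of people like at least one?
|A∪B∪C| = 45+34+30-16-14-11+6 = 74.
Final answer: 74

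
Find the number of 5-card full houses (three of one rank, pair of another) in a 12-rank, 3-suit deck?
Triple rank: 12. Triple suits: C(3,3)=1. Pair rank: 11. Pair suits: C(3,2)=3. Total: 396.
Final answer: 396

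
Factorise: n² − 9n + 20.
(n − 4)(n − 5)

Reasoning: Seek roots whose sum is 9 and product is 20: (4, 5). So n² − 9n + 20 = (n − 4)(n − 5).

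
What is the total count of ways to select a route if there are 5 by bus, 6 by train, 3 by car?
14
By the addition principle: 5 + 6 + 3 = 14.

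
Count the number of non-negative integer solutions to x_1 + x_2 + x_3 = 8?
45

Reasoning: C(8+3-1, 3-1) = 45.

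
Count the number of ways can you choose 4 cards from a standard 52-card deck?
270,725

C(52,4) = 270,725.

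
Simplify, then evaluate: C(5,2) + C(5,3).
20
By Pascal's identity: C(6,3) = 20.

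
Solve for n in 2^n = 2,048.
11

Solution: 2,048 = 1,024 × 2 = 2^10 × 2^1 = 2^11, so n = 11.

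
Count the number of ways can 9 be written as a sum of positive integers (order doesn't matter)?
30

Working:
Pentagonal recurrence p(n) = p(n−1) + p(n−2) − p(n−5) − p(n−7) + …: p(9) = p(8) + p(7) − p(4) − p(2) = 22 + 15 − 5 − 2 = 30.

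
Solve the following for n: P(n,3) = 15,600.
26
P(n,3) = n(n−1)(n−2) is increasing in n; n(n−1)(n−2) ≈ (n−1)^3 = 15,600 gives n ≈ 26.0. Check: P(24,3) = 12,144, P(25,3) = 13,800, P(26,3) = 15,600 ✓. So n = 26.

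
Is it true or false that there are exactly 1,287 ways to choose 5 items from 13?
True
C(13,5) = 1,287.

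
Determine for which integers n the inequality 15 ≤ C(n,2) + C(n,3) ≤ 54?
5, 6

Working:
C(4,2)+C(4,3)=10; C(5,2)+C(5,3)=20; C(6,2)+C(6,3)=35; C(7,2)+C(7,3)=56. So valid n = 5, 6.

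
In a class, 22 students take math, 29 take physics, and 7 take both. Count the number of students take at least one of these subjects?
44

Solution: |A∪B| = |A|+|B|-|A∩B| = 22+29-7 = 44.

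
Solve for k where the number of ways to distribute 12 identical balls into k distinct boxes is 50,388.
Stars and bars: the count is C(12+k−1, k−1), increasing in k. k=6: C(17,5) = 6,188, k=7: C(18,6) = 18,564, k=8: C(19,7) = 50,388 ✓. So k = 8.
Final answer: 8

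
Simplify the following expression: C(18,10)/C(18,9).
9/10

Working:
C(n,k+1)/C(n,k) = (n−k)/(k+1). Here (18−9)/(9+1) = 9/10 = 9/10.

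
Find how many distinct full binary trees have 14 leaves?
742,900

Using the Catalan number formula: C_n = C(2n, n) / (n+1)
C_13 = C(26, 13) / (13+1)
     = 10400600 / 14
     = 742,900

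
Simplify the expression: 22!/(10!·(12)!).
646,646

Explanation: This is C(22,10) = 646,646.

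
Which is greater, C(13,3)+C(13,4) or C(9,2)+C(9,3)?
C(13,3)+C(13,4)

First=1,001, Second=120.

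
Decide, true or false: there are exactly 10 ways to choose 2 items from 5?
True

Reasoning: C(5,2) = 10.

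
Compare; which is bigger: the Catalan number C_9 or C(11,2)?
C_9

Explanation: C_9 = C(18,9)/(9+1) = 48,620/10 = 4,862; C(11,2) = 55.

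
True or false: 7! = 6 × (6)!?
False

Explanation: 7! = 7 × 6! = 5,040, but 6 × 6! = 4,320.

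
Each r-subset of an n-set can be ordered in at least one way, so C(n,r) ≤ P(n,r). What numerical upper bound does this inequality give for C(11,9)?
19,958,400

P(11,9) = 11·10·9·8·7·6·5·4·3 = 19,958,400, so C(11,9) ≤ 19,958,400. (The bound is loose by a factor of 9! = 362,880: C(11,9) = 19,958,400/362,880 = 55.)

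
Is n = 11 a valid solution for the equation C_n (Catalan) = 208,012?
No

Explanation: C_11 = C(22,11)/(11+1) = 705,432/12 = 58,786, which does not equal 208,012.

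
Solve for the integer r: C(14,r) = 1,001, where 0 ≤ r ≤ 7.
C(14,r) is increasing for 0 ≤ r ≤ 7. Stepping up (C(14,r+1) = C(14,r)·(14−r)/(r+1)): C(14,1) = 14, C(14,2) = 91, C(14,3) = 364, C(14,4) = 1,001 ✓. So r = 4.

Answer: 4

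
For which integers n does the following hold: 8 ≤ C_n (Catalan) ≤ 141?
C_3=5; C_4=14; C_5=42; C_6=132; C_7=429. So valid n = 4, 5, 6.

Answer: 4, 5, 6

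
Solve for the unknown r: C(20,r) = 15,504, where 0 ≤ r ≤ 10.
5

Solution: C(20,r) is increasing for 0 ≤ r ≤ 10. Stepping up (C(20,r+1) = C(20,r)·(20−r)/(r+1)): C(20,1) = 20, C(20,2) = 190, C(20,3) = 1,140, C(20,4) = 4,845, C(20,5) = 15,504 ✓. So r = 5.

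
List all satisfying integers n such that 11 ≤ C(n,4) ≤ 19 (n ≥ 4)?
6
C(5,4)=5; C(6,4)=15; C(7,4)=35. So valid n = 6.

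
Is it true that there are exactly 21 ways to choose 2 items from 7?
C(7,2) = 21.
Final answer: True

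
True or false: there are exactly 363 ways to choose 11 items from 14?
False

C(14,11) = 364 ≠ 363.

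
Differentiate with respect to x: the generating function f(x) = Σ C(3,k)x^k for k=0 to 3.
Σ k·C(3,k)x^(k-1) for k=1 to 3

Solution: Term-by-term differentiation gives Σ k·C(3,k)x^{k-1} for k=1 to 3.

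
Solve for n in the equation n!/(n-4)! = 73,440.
n!/(n-4)! = n×(n-1)×(n-2)×(n-3), a product of 4 consecutive integers ≈ (n−1.5)^4. 73,440^(1/4) + 1.5 ≈ 18.0; check n = 18: 18×17×16×15 = 73,440 ✓. So n = 18.

Answer: 18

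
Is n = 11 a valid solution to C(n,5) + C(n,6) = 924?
C(11,5) + C(11,6) = 462 + 462 = 924, which equals 924.
Final answer: Yes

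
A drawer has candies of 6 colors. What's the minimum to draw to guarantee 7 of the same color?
37

Solution: Worst case: 6 of each = 36. One more: 37.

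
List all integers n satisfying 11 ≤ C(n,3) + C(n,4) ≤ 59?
C(4,3)+C(4,4)=5; C(5,3)+C(5,4)=15; C(6,3)+C(6,4)=35; C(7,3)+C(7,4)=70. So valid n = 5, 6.

Answer: 5, 6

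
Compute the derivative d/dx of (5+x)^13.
13(5+x)^12

Working:
Using the power rule: d/dx (5+x)^13 = 13(5+x)^{12}.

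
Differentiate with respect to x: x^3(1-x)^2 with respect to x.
3x^2(1-x)^2 - 2x^3(1-x)^1

Working:
Product rule: 3x^{2}(1-x)^{2} + x^3·(-2)(1-x)^{1}.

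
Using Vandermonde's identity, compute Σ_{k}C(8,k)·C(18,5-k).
= C(8+18,5) = C(26,5) = 65,780.
Final answer: 65,780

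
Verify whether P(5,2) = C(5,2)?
P(5,2) = 20 but C(5,2) = 10; they differ by a factor of 2! = 2, so the statement does not hold.
Final answer: False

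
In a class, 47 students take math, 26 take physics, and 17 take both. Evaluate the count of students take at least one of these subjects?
|A∪B| = |A|+|B|-|A∩B| = 47+26-17 = 56.

Answer: 56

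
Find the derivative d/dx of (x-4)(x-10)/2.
(2x - 14)/2

Solution: d/dx[(x-4)(x-10)] = (x-10) + (x-4) = 2x - 14. Dividing by 2 gives (2x - 14)/2.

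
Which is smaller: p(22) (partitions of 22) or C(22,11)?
p(22)

Explanation: Pentagonal recurrence p(n) = p(n−1) + p(n−2) − p(n−5) − p(n−7) + …: p(22) = p(21) + p(20) − p(17) − p(15) + p(10) + p(7) − p(0) = 792 + 627 − 297 − 176 + 42 + 15 − 1 = 1,002; C(22,11) = 705,432.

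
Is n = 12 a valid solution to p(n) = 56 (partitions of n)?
No

Solution: Pentagonal recurrence p(n) = p(n−1) + p(n−2) − p(n−5) − p(n−7) + …: p(12) = p(11) + p(10) − p(7) − p(5) + p(0) = 56 + 42 − 15 − 7 + 1 = 77, which does not equal 56.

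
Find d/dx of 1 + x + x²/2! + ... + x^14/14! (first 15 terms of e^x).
1 + x + x²/2! + ... + x^13/13!

Explanation: Differentiating term by term gives the first 14 terms of e^x.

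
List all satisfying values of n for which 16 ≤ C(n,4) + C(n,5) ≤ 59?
6, 7

Reasoning: C(5,4)+C(5,5)=6; C(6,4)+C(6,5)=21; C(7,4)+C(7,5)=56; C(8,4)+C(8,5)=126. So valid n = 6, 7.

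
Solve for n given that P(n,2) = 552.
24
P(n,2) = n(n−1) is increasing in n; n(n−1) ≈ (n−0.5)^2 = 552 gives n ≈ 24.0. Check: P(22,2) = 462, P(23,2) = 506, P(24,2) = 552 ✓. So n = 24.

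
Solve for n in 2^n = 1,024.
2^10 = 1,024, so n = 10.
Final answer: 10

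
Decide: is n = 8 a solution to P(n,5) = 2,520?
No

P(8,5) = 8·7·6·5·4 = 6,720, which does not equal 2,520.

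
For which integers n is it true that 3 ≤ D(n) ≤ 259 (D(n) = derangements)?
4, 5

Solution: Using D(n) = (n−1)[D(n−1) + D(n−2)] with D(1)=0, D(2)=1: D(3)=2; D(4)=9; D(5)=44; D(6)=265. So valid n = 4, 5.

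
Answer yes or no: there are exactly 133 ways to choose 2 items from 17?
No

Explanation: C(17,2) = 136 ≠ 133.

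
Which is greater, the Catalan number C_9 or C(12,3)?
C_9

Explanation: C_9 = C(18,9)/(9+1) = 48,620/10 = 4,862; C(12,3) = 220.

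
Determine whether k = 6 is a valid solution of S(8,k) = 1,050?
No

Reasoning: S(8,6) = 6·S(7,6) + S(7,5) = 6·21 + 140 = 266, which does not equal 1,050.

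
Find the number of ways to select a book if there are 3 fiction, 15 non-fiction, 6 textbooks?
24

Explanation: By the addition principle: 3 + 15 + 6 = 24.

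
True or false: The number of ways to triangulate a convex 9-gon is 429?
True

Explanation: Triangulations of a convex 9-gon are counted by the Catalan number C_7: C_7 = C(14,7)/(7+1) = 3,432/8 = 429.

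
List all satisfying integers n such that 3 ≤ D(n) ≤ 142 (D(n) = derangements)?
4, 5

Solution: Using D(n) = (n−1)[D(n−1) + D(n−2)] with D(1)=0, D(2)=1: D(3)=2; D(4)=9; D(5)=44; D(6)=265. So valid n = 4, 5.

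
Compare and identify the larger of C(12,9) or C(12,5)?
C(12,9)=220, C(12,5)=792.

Answer: C(12,5)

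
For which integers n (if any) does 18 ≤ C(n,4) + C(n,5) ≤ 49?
6

Working:
C(5,4)+C(5,5)=6; C(6,4)+C(6,5)=21; C(7,4)+C(7,5)=56. So valid n = 6.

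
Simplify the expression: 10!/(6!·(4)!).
210

Working:
This is C(10,6) = 210.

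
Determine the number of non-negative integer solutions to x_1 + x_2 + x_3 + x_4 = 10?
286
C(10+4-1, 4-1) = 286.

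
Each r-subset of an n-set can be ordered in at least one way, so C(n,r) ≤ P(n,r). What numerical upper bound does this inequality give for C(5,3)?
P(5,3) = 5·4·3 = 60, so C(5,3) ≤ 60. (The bound is loose by a factor of 3! = 6: C(5,3) = 60/6 = 10.)

Answer: 60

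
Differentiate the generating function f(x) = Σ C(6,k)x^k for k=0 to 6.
Σ k·C(6,k)x^(k-1) for k=1 to 6

Working:
Term-by-term differentiation gives Σ k·C(6,k)x^{k-1} for k=1 to 6.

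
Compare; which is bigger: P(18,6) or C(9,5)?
P(18,6)=13,366,080, C(9,5)=126.
Final answer: P(18,6)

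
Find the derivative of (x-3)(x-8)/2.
d/dx[(x-3)(x-8)] = (x-8) + (x-3) = 2x - 11. Dividing by 2 gives (2x - 11)/2.

Answer: (2x - 11)/2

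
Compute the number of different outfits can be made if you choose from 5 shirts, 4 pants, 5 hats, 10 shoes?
By the multiplication principle: 5 × 4 × 5 × 10 = 1,000.
Final answer: 1,000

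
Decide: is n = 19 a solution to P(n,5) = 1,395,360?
P(19,5) = 19·18·17·16·15 = 1,395,360, which equals 1,395,360.

Answer: Yes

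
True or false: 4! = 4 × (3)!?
True
By definition n! = n × (n-1)!, so 4! = 4 × 3!.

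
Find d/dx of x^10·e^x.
(10x^9 + x^10)e^x

Product rule: d/dx[x^10]·e^x + x^10·d/dx[e^x] = 10x^{9}e^x + x^10e^x.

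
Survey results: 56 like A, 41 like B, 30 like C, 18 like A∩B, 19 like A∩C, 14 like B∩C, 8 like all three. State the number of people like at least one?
|A∪B∪C| = 56+41+30-18-19-14+8 = 84.
Final answer: 84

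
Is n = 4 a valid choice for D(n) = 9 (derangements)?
D(4) = (4-1)·[D(3) + D(2)] = 3·[2 + 1] = 9, which equals 9.

Answer: Yes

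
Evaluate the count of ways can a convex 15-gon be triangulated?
742,900

Working:
Using the Catalan number formula: C_n = C(2n, n) / (n+1)
C_13 = C(26, 13) / (13+1)
     = 10400600 / 14
     = 742,900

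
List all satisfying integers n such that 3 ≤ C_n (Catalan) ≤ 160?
C_2=2; C_3=5; C_4=14; C_5=42; C_6=132; C_7=429. So valid n = 3, 4, 5, 6.
Final answer: 3, 4, 5, 6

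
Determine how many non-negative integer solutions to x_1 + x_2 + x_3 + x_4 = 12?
455

C(12+4-1, 4-1) = 455.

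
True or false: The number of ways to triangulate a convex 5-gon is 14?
False

Explanation: Triangulations of a convex 5-gon are counted by the Catalan number C_3: C_3 = C(6,3)/(3+1) = 20/4 = 5.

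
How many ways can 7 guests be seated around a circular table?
Circular arrangements: (7-1)! = 720.

Answer: 720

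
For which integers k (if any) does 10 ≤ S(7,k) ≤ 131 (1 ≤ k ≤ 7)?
2, 6

S(7,1)=1; S(7,2)=63; S(7,3)=301; S(7,4)=350; S(7,5)=140; S(7,6)=21; S(7,7)=1. So valid k = 2, 6.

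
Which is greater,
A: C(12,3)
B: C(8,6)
A=C(12,3)=220, B=C(8,6)=28.
Final answer: A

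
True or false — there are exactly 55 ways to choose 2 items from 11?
True

Working:
C(11,2) = 55.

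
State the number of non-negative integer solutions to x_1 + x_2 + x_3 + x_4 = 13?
560
C(13+4-1, 4-1) = 560.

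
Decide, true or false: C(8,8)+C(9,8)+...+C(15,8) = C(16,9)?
Hockey stick identity gives Σ = C(16,9) = 11,440; RHS C(16,9) = 11,440.

Answer: True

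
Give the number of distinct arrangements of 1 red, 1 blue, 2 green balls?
12

Explanation: Multinomial: 4!/(1! × 1! × 2!) = 12.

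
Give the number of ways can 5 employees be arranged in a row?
120
Arrangements of 5 distinct objects: 5! = 120.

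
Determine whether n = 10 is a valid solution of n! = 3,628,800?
Yes

10! = 10·9! = 10·362,880 = 3,628,800, which equals 3,628,800.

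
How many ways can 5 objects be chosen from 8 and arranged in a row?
6,720
P(8,5) = 8!/(8-5)! = 6,720.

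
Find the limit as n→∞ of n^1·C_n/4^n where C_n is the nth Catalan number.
0

Solution: C_n ~ 4^n/(n^(3/2)√π), so n^1·C_n/4^n ~ n^(1 − 3/2)/√π → 0.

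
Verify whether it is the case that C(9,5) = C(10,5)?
False

Working:
LHS = C(9,5) = 126; RHS = C(10,5) = 252. 126 ≠ 252, so the statement does not hold.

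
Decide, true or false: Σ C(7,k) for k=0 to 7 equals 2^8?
False

Reasoning: Binomial theorem: Σ C(7,k) = (1+1)^7 = 2^7 = 128; RHS 2^8 = 256.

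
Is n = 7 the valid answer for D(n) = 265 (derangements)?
D(7) = (7-1)·[D(6) + D(5)] = 6·[265 + 44] = 1,854, which does not equal 265.
Final answer: No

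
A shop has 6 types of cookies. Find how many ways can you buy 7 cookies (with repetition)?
792

Stars and bars: C(7+6-1, 7) = C(12, 7) = 792.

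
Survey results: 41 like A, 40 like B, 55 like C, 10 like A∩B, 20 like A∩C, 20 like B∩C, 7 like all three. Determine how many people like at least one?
|A∪B∪C| = 41+40+55-10-20-20+7 = 93.
Final answer: 93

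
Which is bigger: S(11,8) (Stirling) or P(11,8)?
P(11,8)

Explanation: S(11,8) = 8·S(10,8) + S(10,7) = 8·750 + 5,880 = 11,880; P(11,8) = 6,652,800.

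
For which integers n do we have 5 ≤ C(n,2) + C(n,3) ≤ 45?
4, 5, 6

Reasoning: C(3,2)+C(3,3)=4; C(4,2)+C(4,3)=10; C(5,2)+C(5,3)=20; C(6,2)+C(6,3)=35; C(7,2)+C(7,3)=56. So valid n = 4, 5, 6.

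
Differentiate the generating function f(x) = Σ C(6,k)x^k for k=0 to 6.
Term-by-term differentiation gives Σ k·C(6,k)x^{k-1} for k=1 to 6.
Final answer: Σ k·C(6,k)x^(k-1) for k=1 to 6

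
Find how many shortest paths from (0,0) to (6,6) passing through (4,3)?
To (4,3): C(7,4)=35. From there: C(5,2)=10. Total: 350.
Final answer: 350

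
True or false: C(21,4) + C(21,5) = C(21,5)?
False

Explanation: Pascal's identity gives C(22,5) = 26,334, whereas C(21,5) = 20,349.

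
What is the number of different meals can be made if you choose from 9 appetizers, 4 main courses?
By the multiplication principle: 9 × 4 = 36.
Final answer: 36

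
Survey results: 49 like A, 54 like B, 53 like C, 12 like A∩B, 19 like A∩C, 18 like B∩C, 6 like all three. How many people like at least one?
113

Working:
|A∪B∪C| = 49+54+53-12-19-18+6 = 113.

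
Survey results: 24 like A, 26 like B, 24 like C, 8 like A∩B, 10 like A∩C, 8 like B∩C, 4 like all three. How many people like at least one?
52

|A∪B∪C| = 24+26+24-8-10-8+4 = 52.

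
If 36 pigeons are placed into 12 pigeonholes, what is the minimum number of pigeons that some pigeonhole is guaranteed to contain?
Pigeonhole: ⌈36/12⌉ = 3.
Final answer: 3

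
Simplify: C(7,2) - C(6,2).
6

Working:
C(7,2) - C(6,2) = C(6,1) = 6.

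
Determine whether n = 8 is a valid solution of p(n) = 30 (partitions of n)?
Pentagonal recurrence p(n) = p(n−1) + p(n−2) − p(n−5) − p(n−7) + …: p(8) = p(7) + p(6) − p(3) − p(1) = 15 + 11 − 3 − 1 = 22, which does not equal 30.

Answer: No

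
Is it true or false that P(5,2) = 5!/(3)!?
True
Permutation formula P(n,k) = n!/(n-k)!: 5!/3! = 120/6 = 20 = P(5,2). The statement holds.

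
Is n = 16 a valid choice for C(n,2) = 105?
C(16,2) = 16·15/2! = 240/2 = 120, which does not equal 105.

Answer: No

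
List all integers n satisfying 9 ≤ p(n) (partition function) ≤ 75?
6, 7, 8, 9, 10, 11

Solution: Tabulating p(n) via p(n) = p(n−1) + p(n−2) − p(n−5) − p(n−7) + …: p(5)=7; p(6)=11; p(7)=15; p(8)=22; p(9)=30; p(10)=42; p(11)=56; p(12)=77. So valid n = 6, 7, 8, 9, 10, 11.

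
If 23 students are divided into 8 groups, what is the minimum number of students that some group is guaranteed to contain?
3

Reasoning: Pigeonhole: ⌈23/8⌉ = 3.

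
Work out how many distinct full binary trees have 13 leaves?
208,012

Working:
Using the Catalan number formula: C_n = C(2n, n) / (n+1)
C_12 = C(24, 12) / (12+1)
     = 2704156 / 13
     = 208,012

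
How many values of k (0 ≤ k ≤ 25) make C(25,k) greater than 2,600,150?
6

Explanation: Row 25 is unimodal and symmetric about k=25/2. C(25,9)=2,042,975 ≤ 2,600,150; C(25,10)=3,268,760 > 2,600,150; by symmetry C(25,k) > 2,600,150 for k = 10..15. That's 15 - 10 + 1 = 6 values.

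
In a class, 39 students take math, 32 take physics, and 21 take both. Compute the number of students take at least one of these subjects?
50

Solution: |A∪B| = |A|+|B|-|A∩B| = 39+32-21 = 50.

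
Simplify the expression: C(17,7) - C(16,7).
C(17,7) - C(16,7) = C(16,6) = 8,008.
Final answer: 8,008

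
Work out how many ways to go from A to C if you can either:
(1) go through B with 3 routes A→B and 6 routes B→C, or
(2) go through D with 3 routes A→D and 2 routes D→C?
24
Route via B: 3×6=18. Route via D: 3×2=6. Total: 24.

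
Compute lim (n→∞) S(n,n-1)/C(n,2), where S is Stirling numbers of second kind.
1

Solution: S(n,n-1) = C(n,2), so the limit is 1.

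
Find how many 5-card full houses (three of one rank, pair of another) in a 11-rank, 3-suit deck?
Triple rank: 11. Triple suits: C(3,3)=1. Pair rank: 10. Pair suits: C(3,2)=3. Total: 330.
Final answer: 330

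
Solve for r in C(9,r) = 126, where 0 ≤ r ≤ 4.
4

Solution: C(9,r) is increasing for 0 ≤ r ≤ 4. Stepping up (C(9,r+1) = C(9,r)·(9−r)/(r+1)): C(9,1) = 9, C(9,2) = 36, C(9,3) = 84, C(9,4) = 126 ✓. So r = 4.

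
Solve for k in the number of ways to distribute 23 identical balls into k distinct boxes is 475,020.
7

Solution: Stars and bars: the count is C(23+k−1, k−1), increasing in k. k=5: C(27,4) = 17,550, k=6: C(28,5) = 98,280, k=7: C(29,6) = 475,020 ✓. So k = 7.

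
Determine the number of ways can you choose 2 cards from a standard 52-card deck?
C(52,2) = 1,326.

Answer: 1,326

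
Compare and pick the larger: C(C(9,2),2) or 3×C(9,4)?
C(C(9,2),2)

Working:
C(C(9,2),2)=630, 3×C(9,4)=378.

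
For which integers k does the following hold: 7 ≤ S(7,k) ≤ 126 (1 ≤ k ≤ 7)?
2, 6

Reasoning: S(7,1)=1; S(7,2)=63; S(7,3)=301; S(7,4)=350; S(7,5)=140; S(7,6)=21; S(7,7)=1. So valid k = 2, 6.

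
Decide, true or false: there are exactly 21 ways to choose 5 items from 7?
C(7,5) = 21.
Final answer: True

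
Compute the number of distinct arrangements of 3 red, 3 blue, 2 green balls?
560

Multinomial: 8!/(3! × 3! × 2!) = 560.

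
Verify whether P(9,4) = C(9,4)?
P(9,4) = 3,024 but C(9,4) = 126; they differ by a factor of 4! = 24, so the statement does not hold.

Answer: False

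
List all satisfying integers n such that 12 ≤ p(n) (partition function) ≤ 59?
7, 8, 9, 10, 11

Working:
Tabulating p(n) via p(n) = p(n−1) + p(n−2) − p(n−5) − p(n−7) + …: p(6)=11; p(7)=15; p(8)=22; p(9)=30; p(10)=42; p(11)=56; p(12)=77. So valid n = 7, 8, 9, 10, 11.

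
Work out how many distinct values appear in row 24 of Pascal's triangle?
13

Solution: Row 24 has entries C(24,0)..C(24,24); by symmetry C(24,k)=C(24,24-k), giving 13 distinct values.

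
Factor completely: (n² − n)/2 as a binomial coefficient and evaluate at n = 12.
(n² − n)/2 = n(n−1)/2 = C(n,2). At n = 12: C(12,2) = 66.

Answer: C(n,2); C(12,2) = 66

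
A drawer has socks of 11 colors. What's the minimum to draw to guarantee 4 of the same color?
34

Reasoning: Worst case: 3 of each = 33. One more: 34.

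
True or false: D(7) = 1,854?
True
Derangements of 7 elements: D(7) = (7-1)·[D(6) + D(5)] = 6·[265 + 44] = 1,854.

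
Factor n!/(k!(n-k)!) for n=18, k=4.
C(18,4) = 3,060

Solution: This is the binomial coefficient C(18,4) = 3,060.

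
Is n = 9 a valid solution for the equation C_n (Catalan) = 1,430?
No

Solution: C_9 = C(18,9)/(9+1) = 48,620/10 = 4,862, which does not equal 1,430.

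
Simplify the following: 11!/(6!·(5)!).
This is C(11,6) = 462.
Final answer: 462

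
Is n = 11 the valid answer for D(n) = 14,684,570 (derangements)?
D(11) = (11-1)·[D(10) + D(9)] = 10·[1,334,961 + 133,496] = 14,684,570, which equals 14,684,570.

Answer: Yes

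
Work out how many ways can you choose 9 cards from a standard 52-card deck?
3,679,075,400

C(52,9) = 3,679,075,400.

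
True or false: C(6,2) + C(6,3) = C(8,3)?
Pascal's identity gives C(7,3) = 35, whereas C(8,3) = 56.
Final answer: False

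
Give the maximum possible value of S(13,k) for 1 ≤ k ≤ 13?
9,321,312

Working:
Row S(13,k) for k = 1..13 (via S(n,k) = k·S(n−1,k) + S(n−1,k−1)): 1, 4,095, 261,625, 2,532,530, 7,508,501, 9,321,312, 5,715,424, 1,899,612, 359,502, 39,325, 2,431, 78, 1. The row is unimodal; maximum at k = 6: 9,321,312.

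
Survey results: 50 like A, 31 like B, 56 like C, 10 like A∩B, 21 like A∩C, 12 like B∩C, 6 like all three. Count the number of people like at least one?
100
|A∪B∪C| = 50+31+56-10-21-12+6 = 100.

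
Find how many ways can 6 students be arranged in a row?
Arrangements of 6 distinct objects: 6! = 720.
Final answer: 720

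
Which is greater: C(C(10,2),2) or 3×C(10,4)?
C(C(10,2),2)

Explanation: C(C(10,2),2)=990, 3×C(10,4)=630.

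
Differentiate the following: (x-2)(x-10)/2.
d/dx[(x-2)(x-10)] = (x-10) + (x-2) = 2x - 12. Dividing by 2 gives (2x - 12)/2.
Final answer: (2x - 12)/2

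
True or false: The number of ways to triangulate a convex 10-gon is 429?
False

Triangulations of a convex 10-gon are counted by the Catalan number C_8: C_8 = C(16,8)/(8+1) = 12,870/9 = 1,430.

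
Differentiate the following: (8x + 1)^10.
80(8x + 1)^9

Solution: Chain rule: 10(8x+1)^{9} × 8 = 80(8x+1)^{9}.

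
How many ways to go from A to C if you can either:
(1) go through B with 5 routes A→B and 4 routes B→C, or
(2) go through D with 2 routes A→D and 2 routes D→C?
24

Route via B: 5×4=20. Route via D: 2×2=4. Total: 24.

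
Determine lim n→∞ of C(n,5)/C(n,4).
C(n,5)/C(n,4) = (n-4)/5 → ∞ as n → ∞.

Answer: ∞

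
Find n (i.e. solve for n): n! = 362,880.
9

Reasoning: n! is strictly increasing. 7! = 5,040, 8! = 40,320, 9! = 362,880 ✓. So n = 9.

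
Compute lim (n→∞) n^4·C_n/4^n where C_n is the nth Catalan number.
∞

Working:
C_n ~ 4^n/(n^(3/2)√π), so n^4·C_n/4^n ~ n^(4 − 3/2)/√π → ∞.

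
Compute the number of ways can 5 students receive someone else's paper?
44

Explanation: Using D(n) = (n-1)[D(n-1) + D(n-2)]:
D(5) = (5-1) × [D(4) + D(3)]
      = 4 × [9 + 2]
      = 4 × 11
      = 44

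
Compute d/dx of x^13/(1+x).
(13x^12(1+x) - x^13)/(1+x)²
Quotient rule: [13x^{12}(1+x) - x^13]/(1+x)².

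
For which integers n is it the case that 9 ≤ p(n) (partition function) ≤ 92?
Tabulating p(n) via p(n) = p(n−1) + p(n−2) − p(n−5) − p(n−7) + …: p(5)=7; p(6)=11; p(7)=15; p(8)=22; p(9)=30; p(10)=42; p(11)=56; p(12)=77; p(13)=101. So valid n = 6, 7, 8, 9, 10, 11, 12.
Final answer: 6, 7, 8, 9, 10, 11, 12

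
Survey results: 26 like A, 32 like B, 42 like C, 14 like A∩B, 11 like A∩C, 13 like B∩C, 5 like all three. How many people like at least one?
|A∪B∪C| = 26+32+42-14-11-13+5 = 67.

Answer: 67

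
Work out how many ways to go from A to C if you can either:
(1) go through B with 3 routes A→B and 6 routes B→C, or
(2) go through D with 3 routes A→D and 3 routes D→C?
27

Explanation: Route via B: 3×6=18. Route via D: 3×3=9. Total: 27.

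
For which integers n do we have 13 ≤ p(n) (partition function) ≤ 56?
7, 8, 9, 10, 11
Tabulating p(n) via p(n) = p(n−1) + p(n−2) − p(n−5) − p(n−7) + …: p(6)=11; p(7)=15; p(8)=22; p(9)=30; p(10)=42; p(11)=56; p(12)=77. So valid n = 7, 8, 9, 10, 11.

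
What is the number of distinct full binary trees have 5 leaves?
Using the Catalan number formula: C_n = C(2n, n) / (n+1)
C_4 = C(8, 4) / (4+1)
     = 70 / 5
     = 14

Answer: 14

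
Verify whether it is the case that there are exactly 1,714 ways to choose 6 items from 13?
False
C(13,6) = 1,716 ≠ 1714.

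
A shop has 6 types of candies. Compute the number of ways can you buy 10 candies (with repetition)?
3,003

Reasoning: Stars and bars: C(10+6-1, 10) = C(15, 10) = 3,003.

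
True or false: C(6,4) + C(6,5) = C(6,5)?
False

Pascal's identity gives C(7,5) = 21, whereas C(6,5) = 6.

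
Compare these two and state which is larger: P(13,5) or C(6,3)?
P(13,5)
P(13,5)=154,440, C(6,3)=20.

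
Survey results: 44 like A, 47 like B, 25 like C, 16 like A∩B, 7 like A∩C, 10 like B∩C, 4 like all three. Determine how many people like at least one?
87
|A∪B∪C| = 44+47+25-16-7-10+4 = 87.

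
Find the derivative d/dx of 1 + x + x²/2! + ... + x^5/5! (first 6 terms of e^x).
1 + x + x²/2! + ... + x^4/4!
Differentiating term by term gives the first 5 terms of e^x.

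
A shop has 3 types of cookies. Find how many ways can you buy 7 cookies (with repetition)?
36

Working:
Stars and bars: C(7+3-1, 7) = C(9, 7) = 36.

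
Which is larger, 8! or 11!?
8!=40,320, 11!=39,916,800. 11! > 8!.

Answer: 11!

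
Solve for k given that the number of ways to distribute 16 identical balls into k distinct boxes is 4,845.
5

Reasoning: Stars and bars: the count is C(16+k−1, k−1), increasing in k. k=3: C(18,2) = 153, k=4: C(19,3) = 969, k=5: C(20,4) = 4,845 ✓. So k = 5.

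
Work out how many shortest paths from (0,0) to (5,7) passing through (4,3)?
175

Solution: To (4,3): C(7,4)=35. From there: C(5,1)=5. Total: 175.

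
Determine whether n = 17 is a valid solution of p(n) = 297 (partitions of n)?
Yes

Explanation: Pentagonal recurrence p(n) = p(n−1) + p(n−2) − p(n−5) − p(n−7) + …: p(17) = p(16) + p(15) − p(12) − p(10) + p(5) + p(2) = 231 + 176 − 77 − 42 + 7 + 2 = 297, which equals 297.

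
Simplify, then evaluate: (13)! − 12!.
5,748,019,200
(13)! − 12! = (13)·12! − 12! = (13−1)·12! = 12·12! = 5,748,019,200.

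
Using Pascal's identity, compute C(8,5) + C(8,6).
84

Reasoning: C(8,5) + C(8,6) = C(9,6) = 84.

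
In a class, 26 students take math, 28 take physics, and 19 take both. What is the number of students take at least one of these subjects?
35

Explanation: |A∪B| = |A|+|B|-|A∩B| = 26+28-19 = 35.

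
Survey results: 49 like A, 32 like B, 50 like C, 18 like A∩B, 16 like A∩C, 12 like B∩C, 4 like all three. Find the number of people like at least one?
89

Solution: |A∪B∪C| = 49+32+50-18-16-12+4 = 89.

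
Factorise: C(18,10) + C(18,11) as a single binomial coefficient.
C(19,11)

Solution: By Pascal's identity: C(18,10) + C(18,11) = C(19,11) = 75,582.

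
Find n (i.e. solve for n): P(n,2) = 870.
30

Solution: P(n,2) = n(n−1) is increasing in n; n(n−1) ≈ (n−0.5)^2 = 870 gives n ≈ 30.0. Check: P(28,2) = 756, P(29,2) = 812, P(30,2) = 870 ✓. So n = 30.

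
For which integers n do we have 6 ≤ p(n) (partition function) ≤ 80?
Tabulating p(n) via p(n) = p(n−1) + p(n−2) − p(n−5) − p(n−7) + …: p(4)=5; p(5)=7; p(6)=11; p(7)=15; p(8)=22; p(9)=30; p(10)=42; p(11)=56; p(12)=77; p(13)=101. So valid n = 5, 6, 7, 8, 9, 10, 11, 12.
Final answer: 5, 6, 7, 8, 9, 10, 11, 12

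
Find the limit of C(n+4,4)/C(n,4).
1
Both numerator and denominator grow as n^4/4! for large n, so the ratio → 1.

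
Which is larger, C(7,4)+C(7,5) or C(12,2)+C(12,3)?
C(12,2)+C(12,3)

Explanation: First=56, Second=286.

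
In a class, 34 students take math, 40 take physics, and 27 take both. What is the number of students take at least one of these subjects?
47

Explanation: |A∪B| = |A|+|B|-|A∩B| = 34+40-27 = 47.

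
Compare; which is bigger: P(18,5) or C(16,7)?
P(18,5)

Working:
P(18,5)=1,028,160, C(16,7)=11,440.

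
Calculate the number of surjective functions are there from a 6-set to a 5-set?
Onto functions = 5! × S(6,5)
First compute S(6,5) via recurrence:
Using the Stirling recurrence: S(n,k) = k·S(n-1,k) + S(n-1,k-1)
S(6,5) = 5·S(5,5) + S(5,4)
         = 5·1 + 10
         = 5 + 10
         = 15
Then: 120 × 15 = 1,800
Final answer: 1,800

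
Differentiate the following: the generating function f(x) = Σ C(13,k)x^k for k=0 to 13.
Σ k·C(13,k)x^(k-1) for k=1 to 13

Explanation: Term-by-term differentiation gives Σ k·C(13,k)x^{k-1} for k=1 to 13.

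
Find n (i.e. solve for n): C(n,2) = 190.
C(n,2) = n(n−1)/2! is increasing in n, and n(n−1) = 2!·190 = 380 ≈ (n−0.5)^2 gives n ≈ 20.0. Check: C(18,2) = 153, C(19,2) = 171, C(20,2) = 190 ✓. So n = 20.

Answer: 20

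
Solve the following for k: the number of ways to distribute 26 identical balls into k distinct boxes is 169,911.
6

Explanation: Stars and bars: the count is C(26+k−1, k−1), increasing in k. k=4: C(29,3) = 3,654, k=5: C(30,4) = 27,405, k=6: C(31,5) = 169,911 ✓. So k = 6.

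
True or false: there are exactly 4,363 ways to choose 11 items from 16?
False

Explanation: C(16,11) = 4,368 ≠ 4363.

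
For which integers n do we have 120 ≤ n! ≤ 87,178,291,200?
5, 6, 7, 8, 9, 10, 11, 12, 13, 14

Reasoning: n! is strictly increasing; 5! = 120 and 14! = 87,178,291,200, so valid n = 5, 6, 7, 8, 9, 10, 11, 12, 13, 14.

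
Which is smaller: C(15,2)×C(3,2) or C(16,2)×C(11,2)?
C(15,2)×C(3,2)

Solution: C(15,2)×C(3,2)=315, C(16,2)×C(11,2)=6,600.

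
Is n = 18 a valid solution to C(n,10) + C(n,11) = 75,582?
C(18,10) + C(18,11) = 43,758 + 31,824 = 75,582, which equals 75,582.

Answer: Yes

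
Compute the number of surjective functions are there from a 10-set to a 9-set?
16,329,600

Reasoning: Onto functions = 9! × S(10,9)
First compute S(10,9) via recurrence:
Using the Stirling recurrence: S(n,k) = k·S(n-1,k) + S(n-1,k-1)
S(10,9) = 9·S(9,9) + S(9,8)
         = 9·1 + 36
         = 9 + 36
         = 45
Then: 362880 × 45 = 16,329,600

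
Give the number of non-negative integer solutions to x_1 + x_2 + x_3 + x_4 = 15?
816

Working:
C(15+4-1, 4-1) = 816.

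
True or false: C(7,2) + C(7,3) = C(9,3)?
False

Solution: Pascal's identity gives C(8,3) = 56, whereas C(9,3) = 84.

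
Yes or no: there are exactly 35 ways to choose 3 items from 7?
C(7,3) = 35.
Final answer: Yes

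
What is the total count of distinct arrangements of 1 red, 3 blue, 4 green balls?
280

Solution: Multinomial: 8!/(1! × 3! × 4!) = 280.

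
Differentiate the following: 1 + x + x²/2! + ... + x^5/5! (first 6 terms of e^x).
1 + x + x²/2! + ... + x^4/4!

Reasoning: Differentiating term by term gives the first 5 terms of e^x.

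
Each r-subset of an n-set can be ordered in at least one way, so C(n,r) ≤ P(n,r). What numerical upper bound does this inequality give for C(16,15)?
20,922,789,888,000

Working:
P(16,15) = 16·15·14·13·12·11·10·9·8·7·6·5·4·3·2 = 20,922,789,888,000, so C(16,15) ≤ 20,922,789,888,000. (The bound is loose by a factor of 15! = 1,307,674,368,000: C(16,15) = 20,922,789,888,000/1,307,674,368,000 = 16.)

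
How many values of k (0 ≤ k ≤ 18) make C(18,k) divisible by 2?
15
Checking C(18,k) mod 2 for k = 0..18: divisible at k = 1, 3, 4, 5, 6, 7, 8, 9, 10, 11, 12, 13, 14, 15, 17. That's 15 values.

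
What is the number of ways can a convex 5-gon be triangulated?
5
Using the Catalan number formula: C_n = C(2n, n) / (n+1)
C_3 = C(6, 3) / (3+1)
     = 20 / 4
     = 5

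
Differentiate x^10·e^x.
(10x^9 + x^10)e^x

Working:
Product rule: d/dx[x^10]·e^x + x^10·d/dx[e^x] = 10x^{9}e^x + x^10e^x.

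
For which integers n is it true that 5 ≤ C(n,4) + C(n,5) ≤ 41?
5, 6

Reasoning: C(4,4)+C(4,5)=1; C(5,4)+C(5,5)=6; C(6,4)+C(6,5)=21; C(7,4)+C(7,5)=56. So valid n = 5, 6.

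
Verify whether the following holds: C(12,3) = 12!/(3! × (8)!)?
False

Working:
The correct denominator is 3!×9!, giving C(12,3) = 220; the stated RHS is 12!/(3!×8!) = 1,980 ≠ 220, so the statement does not hold.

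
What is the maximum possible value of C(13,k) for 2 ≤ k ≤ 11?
C(13,k) is maximised at the centre of the row: C(13,6) = 1,716.

Answer: 1,716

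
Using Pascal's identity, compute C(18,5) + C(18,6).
27,132

Reasoning: C(18,5) + C(18,6) = C(19,6) = 27,132.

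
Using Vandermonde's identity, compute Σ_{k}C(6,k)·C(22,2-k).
= C(6+22,2) = C(28,2) = 378.

Answer: 378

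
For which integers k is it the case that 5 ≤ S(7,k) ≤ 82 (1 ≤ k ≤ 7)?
S(7,1)=1; S(7,2)=63; S(7,3)=301; S(7,4)=350; S(7,5)=140; S(7,6)=21; S(7,7)=1. So valid k = 2, 6.

Answer: 2, 6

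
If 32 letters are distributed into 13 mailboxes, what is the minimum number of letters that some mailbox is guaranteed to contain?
3

Working:
Pigeonhole: ⌈32/13⌉ = 3.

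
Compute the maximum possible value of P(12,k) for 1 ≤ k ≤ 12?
479,001,600

Working:
P(12,k) increases in k, so maximum at k = 12: 12! = 479,001,600.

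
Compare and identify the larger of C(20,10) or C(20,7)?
C(20,10)

Solution: C(20,10)=184,756, C(20,7)=77,520.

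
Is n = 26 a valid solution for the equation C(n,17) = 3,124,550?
Yes

Working:
C(26,17) = 26·25·24·23·22·21·20·19·18·17·16·15·14·13·12·11·10/17! = 1,111,363,153,457,356,800,000/355,687,428,096,000 = 3,124,550, which equals 3,124,550.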